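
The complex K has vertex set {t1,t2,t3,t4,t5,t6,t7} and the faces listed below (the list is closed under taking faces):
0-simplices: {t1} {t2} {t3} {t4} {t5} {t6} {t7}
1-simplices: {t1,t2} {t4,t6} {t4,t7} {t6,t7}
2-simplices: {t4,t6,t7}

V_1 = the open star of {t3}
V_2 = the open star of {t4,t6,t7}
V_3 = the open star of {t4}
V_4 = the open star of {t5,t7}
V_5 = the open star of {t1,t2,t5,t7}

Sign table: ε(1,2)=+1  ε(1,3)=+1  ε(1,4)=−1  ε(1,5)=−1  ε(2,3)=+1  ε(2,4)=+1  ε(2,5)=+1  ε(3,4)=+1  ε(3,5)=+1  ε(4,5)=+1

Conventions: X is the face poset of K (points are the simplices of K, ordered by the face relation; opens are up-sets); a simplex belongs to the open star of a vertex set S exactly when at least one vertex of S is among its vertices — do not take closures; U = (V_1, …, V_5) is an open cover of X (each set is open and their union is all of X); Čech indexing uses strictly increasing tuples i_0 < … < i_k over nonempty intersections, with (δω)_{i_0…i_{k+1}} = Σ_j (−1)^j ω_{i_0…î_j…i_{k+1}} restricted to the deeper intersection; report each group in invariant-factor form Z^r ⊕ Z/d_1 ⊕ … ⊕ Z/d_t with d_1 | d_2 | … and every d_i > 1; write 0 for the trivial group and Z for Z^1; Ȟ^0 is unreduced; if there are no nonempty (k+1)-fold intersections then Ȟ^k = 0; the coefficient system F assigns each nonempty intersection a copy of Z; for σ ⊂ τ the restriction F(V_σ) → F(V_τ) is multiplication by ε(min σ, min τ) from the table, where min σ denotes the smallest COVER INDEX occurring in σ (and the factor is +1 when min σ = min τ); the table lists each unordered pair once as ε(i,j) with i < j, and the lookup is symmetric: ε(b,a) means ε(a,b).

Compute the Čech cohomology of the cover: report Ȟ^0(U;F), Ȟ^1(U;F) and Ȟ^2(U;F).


intersection data:
  V1={{t3}} V2={{t4},{t6},{t7},{t4,t6},{t4,t7},{t6,t7},{t4,t6,t7}} V3={{t4},{t4,t6},{t4,t7},{t4,t6,t7}} V4={{t5},{t7},{t4,t7},{t6,t7},{t4,t6,t7}} V5={{t1},{t2},{t5},{t7},{t1,t2},{t4,t7},{t6,t7},{t4,t6,t7}}
  V23={{t4},{t4,t6},{t4,t7},{t4,t6,t7}} V24={{t7},{t4,t7},{t6,t7},{t4,t6,t7}} V25={{t7},{t4,t7},{t6,t7},{t4,t6,t7}} V34={{t4,t7},{t4,t6,t7}} V35={{t4,t7},{t4,t6,t7}} V45={{t5},{t7},{t4,t7},{t6,t7},{t4,t6,t7}}
  V234={{t4,t7},{t4,t6,t7}} V235={{t4,t7},{t4,t6,t7}} V245={{t7},{t4,t7},{t6,t7},{t4,t6,t7}} V345={{t4,t7},{t4,t6,t7}}
  V2345={{t4,t7},{t4,t6,t7}}
C dims 5,6,4,1; δ0: rk 3, SNF 1^3; δ1: rk 3, SNF 1^3; δ2: rk 1, SNF 1^1
Ȟ^0 = (5 − 3) − 0 = 2, so Ȟ^0 ≅ Z^2
Ȟ^1 = (6 − 3) − 3 = 0, so Ȟ^1 ≅ 0
Ȟ^2 = (4 − 1) − 3 = 0, so Ȟ^2 ≅ 0

Ȟ^0 ≅ Z^2,  Ȟ^1 ≅ 0,  Ȟ^2 ≅ 0


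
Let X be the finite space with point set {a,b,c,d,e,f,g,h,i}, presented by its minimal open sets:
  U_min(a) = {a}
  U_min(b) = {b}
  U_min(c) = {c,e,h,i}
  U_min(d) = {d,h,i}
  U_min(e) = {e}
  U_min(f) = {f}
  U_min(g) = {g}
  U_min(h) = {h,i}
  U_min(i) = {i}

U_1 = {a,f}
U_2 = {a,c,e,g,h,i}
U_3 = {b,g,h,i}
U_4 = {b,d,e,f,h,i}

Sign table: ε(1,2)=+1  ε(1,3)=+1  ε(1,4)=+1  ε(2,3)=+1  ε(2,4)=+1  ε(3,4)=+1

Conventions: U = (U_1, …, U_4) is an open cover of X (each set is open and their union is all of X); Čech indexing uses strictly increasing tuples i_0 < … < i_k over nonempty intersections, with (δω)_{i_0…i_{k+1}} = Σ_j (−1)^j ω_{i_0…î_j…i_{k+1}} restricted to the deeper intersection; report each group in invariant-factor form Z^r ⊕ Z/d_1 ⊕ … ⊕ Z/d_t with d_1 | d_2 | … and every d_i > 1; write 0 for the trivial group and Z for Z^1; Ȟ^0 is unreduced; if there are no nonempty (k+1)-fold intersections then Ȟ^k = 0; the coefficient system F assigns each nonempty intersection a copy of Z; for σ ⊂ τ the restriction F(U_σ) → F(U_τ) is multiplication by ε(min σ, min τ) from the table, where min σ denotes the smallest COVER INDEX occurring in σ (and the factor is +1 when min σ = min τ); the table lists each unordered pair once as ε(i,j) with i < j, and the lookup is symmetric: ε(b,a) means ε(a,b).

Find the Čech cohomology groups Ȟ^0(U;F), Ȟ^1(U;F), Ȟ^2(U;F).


cover nerve:
  U12={a} U14={f} U23={g,h,i} U24={e,h,i} U34={b,h,i}
  U234={h,i}
C dims 4,5,1; δ0: rk 3, SNF 1^3; δ1: rk 1, SNF 1^1
Ȟ^0: (4−3)−0=1 ⇒ Z
Ȟ^1: (5−1)−3=1 ⇒ Z
Ȟ^2: (1−0)−1=0 ⇒ 0

Ȟ^0 = Z,  Ȟ^1 = Z,  Ȟ^2 = 0


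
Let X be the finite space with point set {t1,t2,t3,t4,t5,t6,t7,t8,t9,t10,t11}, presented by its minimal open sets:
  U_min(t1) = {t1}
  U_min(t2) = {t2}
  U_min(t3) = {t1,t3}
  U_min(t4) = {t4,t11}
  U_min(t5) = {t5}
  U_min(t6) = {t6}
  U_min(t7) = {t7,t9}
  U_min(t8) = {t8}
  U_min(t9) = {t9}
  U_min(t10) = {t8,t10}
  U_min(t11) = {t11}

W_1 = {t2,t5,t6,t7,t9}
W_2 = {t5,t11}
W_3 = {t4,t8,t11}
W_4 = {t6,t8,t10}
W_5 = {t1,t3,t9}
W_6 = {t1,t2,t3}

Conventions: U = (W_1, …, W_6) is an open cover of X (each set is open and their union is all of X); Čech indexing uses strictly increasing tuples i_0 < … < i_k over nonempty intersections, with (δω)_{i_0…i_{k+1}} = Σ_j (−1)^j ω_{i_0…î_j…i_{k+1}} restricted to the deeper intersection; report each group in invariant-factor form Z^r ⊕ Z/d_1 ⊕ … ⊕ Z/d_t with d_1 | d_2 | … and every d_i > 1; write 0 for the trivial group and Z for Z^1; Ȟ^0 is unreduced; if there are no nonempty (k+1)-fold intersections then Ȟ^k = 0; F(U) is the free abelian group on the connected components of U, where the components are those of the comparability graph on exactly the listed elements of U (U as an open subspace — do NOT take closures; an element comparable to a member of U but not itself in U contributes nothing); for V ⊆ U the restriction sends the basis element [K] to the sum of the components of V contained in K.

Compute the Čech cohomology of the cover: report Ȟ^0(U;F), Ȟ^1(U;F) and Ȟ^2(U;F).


cover nerve:
  W12={t5} W14={t6} W15={t9} W16={t2} W23={t11} W34={t8} W56={t1,t3}
components per intersection:
  W1: {t2} {t5} {t6} {t7,t9}
  W2: {t5} {t11}
  W3: {t4,t11} {t8}
  W4: {t6} {t8,t10}
  W5: {t1,t3} {t9}
  W6: {t1,t3} {t2}
  W12: {t5}
  W14: {t6}
  W15: {t9}
  W16: {t2}
  W23: {t11}
  W34: {t8}
  W56: {t1,t3}
C dims 14,7; δ0: rk 7, SNF 1^7
Ȟ^0: (14−7)−0=7 ⇒ Z^7
Ȟ^1: (7−0)−7=0 ⇒ 0
Ȟ^2: (0−0)−0=0 ⇒ 0

Ȟ^0 ≅ Z^7, Ȟ^1 ≅ 0, Ȟ^2 ≅ 0


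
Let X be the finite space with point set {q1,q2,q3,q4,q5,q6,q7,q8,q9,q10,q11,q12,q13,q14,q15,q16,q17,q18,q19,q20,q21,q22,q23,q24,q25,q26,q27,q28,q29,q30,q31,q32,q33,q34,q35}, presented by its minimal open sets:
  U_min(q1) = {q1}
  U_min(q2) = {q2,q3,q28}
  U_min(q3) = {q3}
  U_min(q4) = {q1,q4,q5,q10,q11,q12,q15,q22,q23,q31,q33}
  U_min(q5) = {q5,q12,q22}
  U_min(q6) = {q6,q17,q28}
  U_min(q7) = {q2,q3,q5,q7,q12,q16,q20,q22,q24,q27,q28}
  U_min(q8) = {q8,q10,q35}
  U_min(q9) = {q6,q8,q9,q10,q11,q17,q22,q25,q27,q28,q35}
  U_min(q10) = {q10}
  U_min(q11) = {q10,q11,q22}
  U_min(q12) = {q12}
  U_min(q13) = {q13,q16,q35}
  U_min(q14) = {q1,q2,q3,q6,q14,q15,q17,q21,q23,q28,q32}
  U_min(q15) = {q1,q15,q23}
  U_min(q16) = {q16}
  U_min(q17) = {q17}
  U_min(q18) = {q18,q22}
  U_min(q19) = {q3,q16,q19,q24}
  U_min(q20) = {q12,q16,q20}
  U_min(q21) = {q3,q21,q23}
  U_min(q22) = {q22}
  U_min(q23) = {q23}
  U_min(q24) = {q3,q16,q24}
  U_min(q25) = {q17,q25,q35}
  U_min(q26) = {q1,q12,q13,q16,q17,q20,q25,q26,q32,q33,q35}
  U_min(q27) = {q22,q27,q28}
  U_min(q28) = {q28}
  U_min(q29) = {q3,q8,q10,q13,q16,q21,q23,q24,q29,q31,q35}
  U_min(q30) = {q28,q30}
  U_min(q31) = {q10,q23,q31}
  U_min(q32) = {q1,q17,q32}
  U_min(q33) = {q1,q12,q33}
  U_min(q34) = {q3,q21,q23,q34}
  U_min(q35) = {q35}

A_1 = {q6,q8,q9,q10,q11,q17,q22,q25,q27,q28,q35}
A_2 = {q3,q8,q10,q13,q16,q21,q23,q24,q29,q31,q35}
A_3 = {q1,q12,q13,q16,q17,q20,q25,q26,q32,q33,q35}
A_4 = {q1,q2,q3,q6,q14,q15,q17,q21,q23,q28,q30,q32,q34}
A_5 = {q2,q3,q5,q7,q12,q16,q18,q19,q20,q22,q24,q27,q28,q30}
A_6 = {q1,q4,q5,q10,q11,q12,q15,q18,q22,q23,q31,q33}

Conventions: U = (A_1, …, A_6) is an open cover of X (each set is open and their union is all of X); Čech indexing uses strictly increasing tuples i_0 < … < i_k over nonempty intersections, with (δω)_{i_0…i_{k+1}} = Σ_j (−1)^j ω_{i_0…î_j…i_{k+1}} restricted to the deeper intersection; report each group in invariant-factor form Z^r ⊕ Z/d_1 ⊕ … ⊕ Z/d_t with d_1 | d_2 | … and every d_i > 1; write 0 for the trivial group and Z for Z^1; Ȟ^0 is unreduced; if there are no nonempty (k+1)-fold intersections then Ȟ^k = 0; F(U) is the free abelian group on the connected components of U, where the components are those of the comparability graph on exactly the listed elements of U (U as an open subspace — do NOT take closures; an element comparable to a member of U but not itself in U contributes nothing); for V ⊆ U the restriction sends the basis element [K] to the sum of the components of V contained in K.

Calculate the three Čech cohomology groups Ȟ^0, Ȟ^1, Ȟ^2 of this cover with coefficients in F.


intersection data:
  A12={q8,q10,q35} A13={q17,q25,q35} A14={q6,q17,q28} A15={q22,q27,q28} A16={q10,q11,q22} A23={q13,q16,q35} A24={q3,q21,q23} A25={q3,q16,q24} A26={q10,q23,q31} A34={q1,q17,q32} A35={q12,q16,q20} A36={q1,q12,q33} A45={q2,q3,q28,q30} A46={q1,q15,q23} A56={q5,q12,q18,q22}
  A123={q35} A126={q10} A134={q17} A145={q28} A156={q22} A235={q16} A245={q3} A246={q23} A346={q1} A356={q12}
components per intersection:
  A1: {q6,q8,q9,q10,q11,q17,q22,q25,q27,q28,q35}
  A2: {q3,q8,q10,q13,q16,q21,q23,q24,q29,q31,q35}
  A3: {q1,q12,q13,q16,q17,q20,q25,q26,q32,q33,q35}
  A4: {q1,q2,q3,q6,q14,q15,q17,q21,q23,q28,q30,q32,q34}
  A5: {q2,q3,q5,q7,q12,q16,q18,q19,q20,q22,q24,q27,q28,q30}
  A6: {q1,q4,q5,q10,q11,q12,q15,q18,q22,q23,q31,q33}
  A12: {q8,q10,q35}
  A13: {q17,q25,q35}
  A14: {q6,q17,q28}
  A15: {q22,q27,q28}
  A16: {q10,q11,q22}
  A23: {q13,q16,q35}
  A24: {q3,q21,q23}
  A25: {q3,q16,q24}
  A26: {q10,q23,q31}
  A34: {q1,q17,q32}
  A35: {q12,q16,q20}
  A36: {q1,q12,q33}
  A45: {q2,q3,q28,q30}
  A46: {q1,q15,q23}
  A56: {q5,q12,q18,q22}
  A123: {q35}
  A126: {q10}
  A134: {q17}
  A145: {q28}
  A156: {q22}
  A235: {q16}
  A245: {q3}
  A246: {q23}
  A346: {q1}
  A356: {q12}
C dims 6,15,10; δ0: rk 5, SNF 1^5; δ1: rk 10, SNF 1^9·2
Ȟ^0 = (6 − 5) − 0 = 1, so Ȟ^0 ≅ Z
Ȟ^1 = (15 − 10) − 5 = 0, so Ȟ^1 ≅ 0
Ȟ^2 = (10 − 0) − 10 = 0 plus torsion [2], so Ȟ^2 ≅ Z/2

Ȟ^0(U;F) ≅ Z, Ȟ^1(U;F) ≅ 0, Ȟ^2(U;F) ≅ Z/2


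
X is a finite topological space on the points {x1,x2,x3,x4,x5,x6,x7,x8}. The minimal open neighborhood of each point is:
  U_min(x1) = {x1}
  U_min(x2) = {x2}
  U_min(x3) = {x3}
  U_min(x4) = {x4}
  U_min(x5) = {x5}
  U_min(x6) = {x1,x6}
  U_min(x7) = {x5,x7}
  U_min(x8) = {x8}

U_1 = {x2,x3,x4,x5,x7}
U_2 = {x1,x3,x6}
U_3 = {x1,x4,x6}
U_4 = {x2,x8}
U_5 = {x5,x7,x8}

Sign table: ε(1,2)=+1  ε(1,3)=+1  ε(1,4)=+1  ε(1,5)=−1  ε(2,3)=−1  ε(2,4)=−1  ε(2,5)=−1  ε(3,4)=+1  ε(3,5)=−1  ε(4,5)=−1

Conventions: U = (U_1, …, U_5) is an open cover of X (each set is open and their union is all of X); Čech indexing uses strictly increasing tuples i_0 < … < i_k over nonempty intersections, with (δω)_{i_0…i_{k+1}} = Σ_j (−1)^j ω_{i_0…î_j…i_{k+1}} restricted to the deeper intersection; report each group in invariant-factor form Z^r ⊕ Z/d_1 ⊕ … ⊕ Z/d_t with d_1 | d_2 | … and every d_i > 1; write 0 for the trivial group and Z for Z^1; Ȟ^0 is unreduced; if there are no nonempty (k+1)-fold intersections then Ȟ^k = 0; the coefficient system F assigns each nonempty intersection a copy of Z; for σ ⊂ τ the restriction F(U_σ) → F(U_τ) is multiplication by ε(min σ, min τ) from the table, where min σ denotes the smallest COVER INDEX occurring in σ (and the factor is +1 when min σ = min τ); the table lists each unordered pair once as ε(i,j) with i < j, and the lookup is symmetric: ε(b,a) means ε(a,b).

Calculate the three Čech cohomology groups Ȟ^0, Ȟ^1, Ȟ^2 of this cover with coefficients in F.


Ȟ^0 = 0,  Ȟ^1 = Z ⊕ Z/2,  Ȟ^2 = 0

intersection data:
  U12={x3} U13={x4} U14={x2} U15={x5,x7} U23={x1,x6} U45={x8}
C dims 5,6; δ0: rk 5, SNF 1^4·2
Ȟ^0 = (5 − 5) − 0 = 0, so Ȟ^0 ≅ 0
Ȟ^1 = (6 − 0) − 5 = 1 plus torsion [2], so Ȟ^1 ≅ Z ⊕ Z/2
Ȟ^2 = (0 − 0) − 0 = 0, so Ȟ^2 ≅ 0


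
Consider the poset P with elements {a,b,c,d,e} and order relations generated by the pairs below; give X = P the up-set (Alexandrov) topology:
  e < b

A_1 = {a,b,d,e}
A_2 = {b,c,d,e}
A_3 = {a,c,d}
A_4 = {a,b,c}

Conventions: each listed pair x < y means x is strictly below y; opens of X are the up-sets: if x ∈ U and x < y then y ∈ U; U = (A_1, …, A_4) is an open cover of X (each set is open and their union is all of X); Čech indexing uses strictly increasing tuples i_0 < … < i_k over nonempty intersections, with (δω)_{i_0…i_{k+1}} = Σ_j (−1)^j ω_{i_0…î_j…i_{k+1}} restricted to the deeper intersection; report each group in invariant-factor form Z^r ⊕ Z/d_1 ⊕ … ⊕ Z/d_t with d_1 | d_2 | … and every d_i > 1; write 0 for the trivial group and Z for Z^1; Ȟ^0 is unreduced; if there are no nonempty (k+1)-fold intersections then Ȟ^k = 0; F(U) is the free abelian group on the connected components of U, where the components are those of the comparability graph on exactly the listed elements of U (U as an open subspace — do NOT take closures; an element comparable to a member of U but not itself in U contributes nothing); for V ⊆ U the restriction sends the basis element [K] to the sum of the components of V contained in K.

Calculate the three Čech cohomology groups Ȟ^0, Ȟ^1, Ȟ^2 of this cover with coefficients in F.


Ȟ^0 = Z^4; Ȟ^1 = 0; Ȟ^2 = 0

cover nerve:
  A12={b,d,e} A13={a,d} A14={a,b} A23={c,d} A24={b,c} A34={a,c}
  A123={d} A124={b} A134={a} A234={c}
components per intersection:
  A1: {a} {b,e} {d}
  A2: {b,e} {c} {d}
  A3: {a} {c} {d}
  A4: {a} {b} {c}
  A12: {b,e} {d}
  A13: {a} {d}
  A14: {a} {b}
  A23: {c} {d}
  A24: {b} {c}
  A34: {a} {c}
  A123: {d}
  A124: {b}
  A134: {a}
  A234: {c}
C dims 12,12,4; δ0: rk 8, SNF 1^8; δ1: rk 4, SNF 1^4
Ȟ^0: (12−8)−0=4 ⇒ Z^4
Ȟ^1: (12−4)−8=0 ⇒ 0
Ȟ^2: (4−0)−4=0 ⇒ 0


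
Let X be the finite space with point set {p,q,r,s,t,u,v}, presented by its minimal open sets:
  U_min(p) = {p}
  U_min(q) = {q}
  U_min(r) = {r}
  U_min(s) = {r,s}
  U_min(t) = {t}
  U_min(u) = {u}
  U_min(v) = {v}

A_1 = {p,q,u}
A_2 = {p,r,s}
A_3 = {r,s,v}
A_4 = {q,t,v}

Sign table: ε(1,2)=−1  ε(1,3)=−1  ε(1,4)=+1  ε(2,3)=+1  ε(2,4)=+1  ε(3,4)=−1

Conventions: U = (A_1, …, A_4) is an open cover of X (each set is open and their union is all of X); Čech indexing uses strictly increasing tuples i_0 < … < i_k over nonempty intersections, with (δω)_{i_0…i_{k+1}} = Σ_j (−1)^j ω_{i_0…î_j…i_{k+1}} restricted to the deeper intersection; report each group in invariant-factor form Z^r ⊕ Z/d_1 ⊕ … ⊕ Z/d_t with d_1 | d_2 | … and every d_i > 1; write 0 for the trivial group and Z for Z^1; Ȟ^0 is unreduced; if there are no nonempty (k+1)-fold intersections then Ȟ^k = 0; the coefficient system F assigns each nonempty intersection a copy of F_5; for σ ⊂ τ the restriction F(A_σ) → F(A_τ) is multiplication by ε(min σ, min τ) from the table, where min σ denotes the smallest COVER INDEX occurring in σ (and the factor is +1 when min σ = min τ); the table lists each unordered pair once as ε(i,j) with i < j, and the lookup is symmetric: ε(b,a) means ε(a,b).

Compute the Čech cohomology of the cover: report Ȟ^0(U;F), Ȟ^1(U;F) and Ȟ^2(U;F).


Ȟ^0 ≅ Z/5,  Ȟ^1 ≅ Z/5,  Ȟ^2 ≅ 0

nerve simplices:
  A12={p} A14={q} A23={r,s} A34={v}
C dims 4,4; δ0: rk_F5 3
degree 0: 4−3−0 = 1 → Ȟ^0 ≅ Z/5
degree 1: 4−0−3 = 1 → Ȟ^1 ≅ Z/5
degree 2: 0−0−0 = 0 → Ȟ^2 ≅ 0


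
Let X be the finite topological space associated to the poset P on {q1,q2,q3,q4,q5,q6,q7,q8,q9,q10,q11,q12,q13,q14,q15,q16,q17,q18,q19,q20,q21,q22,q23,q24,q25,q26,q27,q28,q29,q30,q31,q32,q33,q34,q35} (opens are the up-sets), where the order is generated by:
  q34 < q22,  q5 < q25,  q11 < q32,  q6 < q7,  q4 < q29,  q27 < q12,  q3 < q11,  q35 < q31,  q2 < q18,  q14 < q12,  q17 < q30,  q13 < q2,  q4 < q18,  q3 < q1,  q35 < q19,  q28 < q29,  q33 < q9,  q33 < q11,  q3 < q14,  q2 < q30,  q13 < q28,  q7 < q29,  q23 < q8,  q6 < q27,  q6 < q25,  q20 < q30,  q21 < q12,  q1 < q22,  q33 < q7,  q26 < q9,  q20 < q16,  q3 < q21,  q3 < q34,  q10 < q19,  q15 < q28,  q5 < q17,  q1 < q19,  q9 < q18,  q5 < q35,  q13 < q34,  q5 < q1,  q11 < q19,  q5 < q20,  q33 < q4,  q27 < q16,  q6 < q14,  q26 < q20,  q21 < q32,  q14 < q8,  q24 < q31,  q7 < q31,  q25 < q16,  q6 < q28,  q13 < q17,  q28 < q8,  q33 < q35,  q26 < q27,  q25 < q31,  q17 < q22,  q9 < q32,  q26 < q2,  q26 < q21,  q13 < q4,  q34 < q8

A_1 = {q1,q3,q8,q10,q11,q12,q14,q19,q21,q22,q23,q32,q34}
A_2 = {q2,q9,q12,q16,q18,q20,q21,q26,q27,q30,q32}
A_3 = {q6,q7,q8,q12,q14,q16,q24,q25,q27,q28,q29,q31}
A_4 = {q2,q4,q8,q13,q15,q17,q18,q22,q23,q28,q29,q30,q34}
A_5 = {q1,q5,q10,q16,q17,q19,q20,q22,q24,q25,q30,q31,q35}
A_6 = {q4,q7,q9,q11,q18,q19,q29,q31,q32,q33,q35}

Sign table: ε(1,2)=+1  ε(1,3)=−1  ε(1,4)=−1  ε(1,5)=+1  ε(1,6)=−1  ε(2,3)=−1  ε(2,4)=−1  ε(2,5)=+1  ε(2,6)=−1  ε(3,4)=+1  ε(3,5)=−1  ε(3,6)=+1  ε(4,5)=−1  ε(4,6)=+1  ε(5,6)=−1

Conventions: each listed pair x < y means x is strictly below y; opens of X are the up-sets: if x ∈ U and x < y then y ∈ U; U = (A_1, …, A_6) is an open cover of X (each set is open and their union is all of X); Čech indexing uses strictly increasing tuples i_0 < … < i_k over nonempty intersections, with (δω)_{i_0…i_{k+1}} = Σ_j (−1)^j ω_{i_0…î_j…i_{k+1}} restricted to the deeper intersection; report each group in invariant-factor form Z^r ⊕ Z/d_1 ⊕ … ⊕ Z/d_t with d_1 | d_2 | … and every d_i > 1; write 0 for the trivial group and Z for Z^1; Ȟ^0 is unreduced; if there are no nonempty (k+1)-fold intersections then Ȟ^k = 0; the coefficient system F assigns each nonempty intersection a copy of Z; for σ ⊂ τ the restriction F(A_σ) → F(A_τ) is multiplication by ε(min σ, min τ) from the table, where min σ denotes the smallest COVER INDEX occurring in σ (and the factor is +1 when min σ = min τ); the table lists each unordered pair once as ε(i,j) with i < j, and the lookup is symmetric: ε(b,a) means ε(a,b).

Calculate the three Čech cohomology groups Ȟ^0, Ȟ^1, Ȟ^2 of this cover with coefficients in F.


nerve simplices:
  A12={q12,q21,q32} A13={q8,q12,q14} A14={q8,q22,q23,q34} A15={q1,q10,q19,q22} A16={q11,q19,q32} A23={q12,q16,q27} A24={q2,q18,q30} A25={q16,q20,q30} A26={q9,q18,q32} A34={q8,q28,q29} A35={q16,q24,q25,q31} A36={q7,q29,q31} A45={q17,q22,q30} A46={q4,q18,q29} A56={q19,q31,q35}
  A123={q12} A126={q32} A134={q8} A145={q22} A156={q19} A235={q16} A245={q30} A246={q18} A346={q29} A356={q31}
C dims 6,15,10; δ0: rk 5, SNF 1^5; δ1: rk 10, SNF 1^9·2
degree 0: 6−5−0 = 1 → Ȟ^0 ≅ Z
degree 1: 15−10−5 = 0 → Ȟ^1 ≅ 0
degree 2: 10−0−10 = 0 plus torsion [2] → Ȟ^2 ≅ Z/2

Ȟ^0 = Z,  Ȟ^1 = 0,  Ȟ^2 = Z/2


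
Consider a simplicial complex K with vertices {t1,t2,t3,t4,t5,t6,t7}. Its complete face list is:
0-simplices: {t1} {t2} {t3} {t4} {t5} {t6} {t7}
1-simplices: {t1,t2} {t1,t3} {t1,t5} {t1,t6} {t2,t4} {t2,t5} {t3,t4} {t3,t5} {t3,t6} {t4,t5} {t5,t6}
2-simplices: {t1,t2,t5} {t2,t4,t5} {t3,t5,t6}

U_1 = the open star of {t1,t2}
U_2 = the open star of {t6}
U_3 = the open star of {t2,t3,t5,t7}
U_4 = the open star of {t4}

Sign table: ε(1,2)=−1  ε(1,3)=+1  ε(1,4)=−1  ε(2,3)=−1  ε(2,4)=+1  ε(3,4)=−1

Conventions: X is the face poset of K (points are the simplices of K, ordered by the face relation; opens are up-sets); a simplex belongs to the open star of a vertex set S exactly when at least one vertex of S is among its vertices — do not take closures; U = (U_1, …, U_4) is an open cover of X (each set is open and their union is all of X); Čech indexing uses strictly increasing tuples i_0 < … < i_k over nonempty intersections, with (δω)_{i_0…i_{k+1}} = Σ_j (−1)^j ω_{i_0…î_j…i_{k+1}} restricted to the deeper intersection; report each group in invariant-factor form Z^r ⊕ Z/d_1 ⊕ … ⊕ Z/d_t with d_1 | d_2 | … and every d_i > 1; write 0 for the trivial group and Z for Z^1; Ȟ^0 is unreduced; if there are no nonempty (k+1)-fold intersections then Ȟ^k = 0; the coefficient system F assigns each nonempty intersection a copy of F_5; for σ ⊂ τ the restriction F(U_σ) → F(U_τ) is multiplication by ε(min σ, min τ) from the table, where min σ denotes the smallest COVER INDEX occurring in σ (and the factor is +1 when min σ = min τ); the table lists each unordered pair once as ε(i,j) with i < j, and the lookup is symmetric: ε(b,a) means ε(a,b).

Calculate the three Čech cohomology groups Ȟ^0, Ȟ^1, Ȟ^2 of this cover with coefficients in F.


Ȟ^0 ≅ Z/5, Ȟ^1 ≅ Z/5 and Ȟ^2 ≅ 0

intersection data:
  U1={{t1},{t2},{t1,t2},{t1,t3},{t1,t5},{t1,t6},{t2,t4},{t2,t5},{t1,t2,t5},{t2,t4,t5}} U2={{t6},{t1,t6},{t3,t6},{t5,t6},{t3,t5,t6}} U3={{t2},{t3},{t5},{t7},{t1,t2},{t1,t3},{t1,t5},{t2,t4},{t2,t5},{t3,t4},{t3,t5},{t3,t6},{t4,t5},{t5,t6},{t1,t2,t5},{t2,t4,t5},{t3,t5,t6}} U4={{t4},{t2,t4},{t3,t4},{t4,t5},{t2,t4,t5}}
  U12={{t1,t6}} U13={{t2},{t1,t2},{t1,t3},{t1,t5},{t2,t4},{t2,t5},{t1,t2,t5},{t2,t4,t5}} U14={{t2,t4},{t2,t4,t5}} U23={{t3,t6},{t5,t6},{t3,t5,t6}} U34={{t2,t4},{t3,t4},{t4,t5},{t2,t4,t5}}
  U134={{t2,t4},{t2,t4,t5}}
C dims 4,5,1; δ0: rk_F5 3; δ1: rk_F5 1
Ȟ^0 = (4 − 3) − 0 = 1, so Ȟ^0 ≅ Z/5
Ȟ^1 = (5 − 1) − 3 = 1, so Ȟ^1 ≅ Z/5
Ȟ^2 = (1 − 0) − 1 = 0, so Ȟ^2 ≅ 0


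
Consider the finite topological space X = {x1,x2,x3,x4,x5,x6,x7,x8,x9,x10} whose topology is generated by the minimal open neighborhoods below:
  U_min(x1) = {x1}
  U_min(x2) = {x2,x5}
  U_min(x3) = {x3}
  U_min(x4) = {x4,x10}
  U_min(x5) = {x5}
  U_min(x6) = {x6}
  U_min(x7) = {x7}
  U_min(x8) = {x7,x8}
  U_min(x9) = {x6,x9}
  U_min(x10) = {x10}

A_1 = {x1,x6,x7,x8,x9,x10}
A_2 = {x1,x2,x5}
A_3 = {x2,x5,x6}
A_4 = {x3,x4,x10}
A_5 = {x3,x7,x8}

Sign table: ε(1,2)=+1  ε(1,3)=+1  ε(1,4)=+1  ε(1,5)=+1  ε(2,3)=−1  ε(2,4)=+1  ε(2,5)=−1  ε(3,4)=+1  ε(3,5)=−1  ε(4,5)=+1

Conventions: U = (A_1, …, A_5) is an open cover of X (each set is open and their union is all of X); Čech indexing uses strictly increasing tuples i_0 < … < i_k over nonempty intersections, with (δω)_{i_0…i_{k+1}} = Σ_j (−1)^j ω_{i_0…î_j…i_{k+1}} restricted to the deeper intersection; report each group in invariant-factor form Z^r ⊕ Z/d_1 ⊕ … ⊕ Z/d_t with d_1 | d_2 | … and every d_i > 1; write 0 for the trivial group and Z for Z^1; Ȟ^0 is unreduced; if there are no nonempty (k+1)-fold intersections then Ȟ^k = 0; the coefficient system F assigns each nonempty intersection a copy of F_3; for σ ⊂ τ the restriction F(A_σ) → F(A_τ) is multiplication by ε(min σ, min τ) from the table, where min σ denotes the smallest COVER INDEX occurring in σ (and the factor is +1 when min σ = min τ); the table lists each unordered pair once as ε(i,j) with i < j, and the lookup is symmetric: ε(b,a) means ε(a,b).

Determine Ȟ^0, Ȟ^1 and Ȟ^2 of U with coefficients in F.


Ȟ^0 ≅ 0, Ȟ^1 ≅ Z/3, Ȟ^2 ≅ 0

nonempty overlaps:
  A12={x1} A13={x6} A14={x10} A15={x7,x8} A23={x2,x5} A45={x3}
C dims 5,6; δ0: rk_F3 5
degree 0: 5−5−0 = 0 → Ȟ^0 ≅ 0
degree 1: 6−0−5 = 1 → Ȟ^1 ≅ Z/3
degree 2: 0−0−0 = 0 → Ȟ^2 ≅ 0


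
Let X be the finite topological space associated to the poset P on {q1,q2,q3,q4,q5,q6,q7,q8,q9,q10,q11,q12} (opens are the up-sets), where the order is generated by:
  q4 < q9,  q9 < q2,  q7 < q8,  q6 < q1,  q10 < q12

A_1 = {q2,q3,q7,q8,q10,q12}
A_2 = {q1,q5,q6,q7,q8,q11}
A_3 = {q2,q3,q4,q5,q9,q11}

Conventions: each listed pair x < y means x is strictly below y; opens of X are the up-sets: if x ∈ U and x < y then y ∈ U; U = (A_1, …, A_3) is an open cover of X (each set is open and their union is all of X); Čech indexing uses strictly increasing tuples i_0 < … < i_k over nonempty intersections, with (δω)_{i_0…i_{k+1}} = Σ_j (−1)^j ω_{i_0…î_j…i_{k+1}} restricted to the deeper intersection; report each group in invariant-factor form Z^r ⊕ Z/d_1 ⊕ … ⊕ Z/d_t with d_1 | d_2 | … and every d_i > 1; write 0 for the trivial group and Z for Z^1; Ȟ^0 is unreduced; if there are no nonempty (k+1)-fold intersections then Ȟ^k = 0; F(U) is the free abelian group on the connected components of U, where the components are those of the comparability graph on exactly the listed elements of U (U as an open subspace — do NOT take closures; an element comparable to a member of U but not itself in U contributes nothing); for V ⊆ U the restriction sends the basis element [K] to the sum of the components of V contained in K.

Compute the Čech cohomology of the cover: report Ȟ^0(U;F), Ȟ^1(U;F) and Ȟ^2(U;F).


Ȟ^0(U;F) ≅ Z^7, Ȟ^1(U;F) ≅ 0 and Ȟ^2(U;F) ≅ 0

nerve of the cover:
  A12={q7,q8} A13={q2,q3} A23={q5,q11}
components per intersection:
  A1: {q2} {q3} {q7,q8} {q10,q12}
  A2: {q1,q6} {q5} {q7,q8} {q11}
  A3: {q2,q4,q9} {q3} {q5} {q11}
  A12: {q7,q8}
  A13: {q2} {q3}
  A23: {q5} {q11}
C dims 12,5; δ0: rk 5, SNF 1^5
Ȟ^0 = (12 − 5) − 0 = 7, so Ȟ^0 ≅ Z^7
Ȟ^1 = (5 − 0) − 5 = 0, so Ȟ^1 ≅ 0
Ȟ^2 = (0 − 0) − 0 = 0, so Ȟ^2 ≅ 0


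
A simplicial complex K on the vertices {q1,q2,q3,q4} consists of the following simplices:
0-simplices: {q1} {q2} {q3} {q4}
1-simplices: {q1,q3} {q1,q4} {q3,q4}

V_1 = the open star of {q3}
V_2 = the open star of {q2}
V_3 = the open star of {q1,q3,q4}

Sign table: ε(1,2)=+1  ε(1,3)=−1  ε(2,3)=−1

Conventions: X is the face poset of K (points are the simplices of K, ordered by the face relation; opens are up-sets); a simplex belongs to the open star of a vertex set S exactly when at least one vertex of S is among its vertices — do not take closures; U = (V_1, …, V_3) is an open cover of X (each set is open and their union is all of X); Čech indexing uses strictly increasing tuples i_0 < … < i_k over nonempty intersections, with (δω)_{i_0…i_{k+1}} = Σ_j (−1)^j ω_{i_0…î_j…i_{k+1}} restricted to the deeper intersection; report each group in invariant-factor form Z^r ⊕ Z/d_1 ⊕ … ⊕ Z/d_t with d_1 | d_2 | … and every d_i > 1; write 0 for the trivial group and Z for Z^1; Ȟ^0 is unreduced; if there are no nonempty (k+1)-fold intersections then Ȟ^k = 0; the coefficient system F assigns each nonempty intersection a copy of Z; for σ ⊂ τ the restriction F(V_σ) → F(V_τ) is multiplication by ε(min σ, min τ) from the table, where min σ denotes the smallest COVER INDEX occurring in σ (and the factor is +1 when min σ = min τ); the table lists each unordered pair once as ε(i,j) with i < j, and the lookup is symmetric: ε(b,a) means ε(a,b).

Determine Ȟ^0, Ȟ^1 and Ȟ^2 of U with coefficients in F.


nonempty intersections:
  V1={{q3},{q1,q3},{q3,q4}} V2={{q2}} V3={{q1},{q3},{q4},{q1,q3},{q1,q4},{q3,q4}}
  V13={{q3},{q1,q3},{q3,q4}}
C dims 3,1; δ0: rk 1, SNF 1^1
Ȟ^0: (3−1)−0=2 ⇒ Z^2
Ȟ^1: (1−0)−1=0 ⇒ 0
Ȟ^2: (0−0)−0=0 ⇒ 0

Ȟ^0 = Z^2, Ȟ^1 = 0, Ȟ^2 = 0


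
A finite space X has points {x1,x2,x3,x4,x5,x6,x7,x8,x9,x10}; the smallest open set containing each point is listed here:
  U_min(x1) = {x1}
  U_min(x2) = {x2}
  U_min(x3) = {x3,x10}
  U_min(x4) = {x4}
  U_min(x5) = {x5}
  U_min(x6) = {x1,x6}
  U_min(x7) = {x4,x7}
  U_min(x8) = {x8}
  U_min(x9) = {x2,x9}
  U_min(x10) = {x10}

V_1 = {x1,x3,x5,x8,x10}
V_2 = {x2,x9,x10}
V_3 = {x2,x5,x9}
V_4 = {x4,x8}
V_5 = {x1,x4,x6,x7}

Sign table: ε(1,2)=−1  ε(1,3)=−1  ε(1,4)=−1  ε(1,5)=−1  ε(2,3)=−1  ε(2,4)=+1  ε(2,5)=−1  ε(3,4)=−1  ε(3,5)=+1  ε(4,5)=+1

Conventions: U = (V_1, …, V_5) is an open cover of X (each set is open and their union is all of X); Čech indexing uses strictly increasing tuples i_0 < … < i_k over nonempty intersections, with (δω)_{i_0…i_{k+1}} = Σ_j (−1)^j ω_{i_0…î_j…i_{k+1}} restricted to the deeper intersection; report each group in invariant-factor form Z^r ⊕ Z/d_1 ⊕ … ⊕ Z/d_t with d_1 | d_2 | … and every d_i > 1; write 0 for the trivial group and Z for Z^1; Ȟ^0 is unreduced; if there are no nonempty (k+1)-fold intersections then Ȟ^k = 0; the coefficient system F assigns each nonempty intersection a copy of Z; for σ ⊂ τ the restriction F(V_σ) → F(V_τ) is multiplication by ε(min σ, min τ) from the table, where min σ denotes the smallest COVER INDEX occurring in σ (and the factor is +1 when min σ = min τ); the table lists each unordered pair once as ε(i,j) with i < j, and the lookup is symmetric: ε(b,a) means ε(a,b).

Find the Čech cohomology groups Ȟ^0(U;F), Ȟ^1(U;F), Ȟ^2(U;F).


cover nerve:
  V12={x10} V13={x5} V14={x8} V15={x1} V23={x2,x9} V45={x4}
C dims 5,6; δ0: rk 5, SNF 1^4·2
Ȟ^0: (5−5)−0=0 ⇒ 0
Ȟ^1: (6−0)−5=1 plus torsion [2] ⇒ Z ⊕ Z/2
Ȟ^2: (0−0)−0=0 ⇒ 0

Ȟ^0(U;F) ≅ 0,  Ȟ^1(U;F) ≅ Z ⊕ Z/2,  Ȟ^2(U;F) ≅ 0


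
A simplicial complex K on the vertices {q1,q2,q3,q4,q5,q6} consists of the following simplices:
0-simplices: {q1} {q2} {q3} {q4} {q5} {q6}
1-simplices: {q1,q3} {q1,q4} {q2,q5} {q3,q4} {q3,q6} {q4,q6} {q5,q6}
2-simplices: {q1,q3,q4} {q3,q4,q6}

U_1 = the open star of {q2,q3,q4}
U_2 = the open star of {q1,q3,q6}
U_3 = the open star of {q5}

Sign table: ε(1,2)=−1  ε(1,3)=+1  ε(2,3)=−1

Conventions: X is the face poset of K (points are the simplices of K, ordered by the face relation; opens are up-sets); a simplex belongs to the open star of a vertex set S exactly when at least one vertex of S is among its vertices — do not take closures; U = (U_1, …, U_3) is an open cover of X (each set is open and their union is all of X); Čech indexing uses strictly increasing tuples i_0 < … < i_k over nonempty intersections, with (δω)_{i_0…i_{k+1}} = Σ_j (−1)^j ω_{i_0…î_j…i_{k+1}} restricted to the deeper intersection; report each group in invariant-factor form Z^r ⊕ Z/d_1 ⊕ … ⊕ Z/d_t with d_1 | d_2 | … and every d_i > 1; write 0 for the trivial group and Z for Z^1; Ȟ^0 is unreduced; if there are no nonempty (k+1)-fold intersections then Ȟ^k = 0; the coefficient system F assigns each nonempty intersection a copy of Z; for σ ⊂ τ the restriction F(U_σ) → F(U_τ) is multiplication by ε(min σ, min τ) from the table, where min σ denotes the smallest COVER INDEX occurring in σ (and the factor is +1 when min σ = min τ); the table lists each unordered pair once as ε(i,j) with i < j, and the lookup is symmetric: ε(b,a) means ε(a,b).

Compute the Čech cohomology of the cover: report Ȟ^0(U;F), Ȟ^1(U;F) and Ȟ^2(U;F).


nerve of the cover:
  U1={{q2},{q3},{q4},{q1,q3},{q1,q4},{q2,q5},{q3,q4},{q3,q6},{q4,q6},{q1,q3,q4},{q3,q4,q6}} U2={{q1},{q3},{q6},{q1,q3},{q1,q4},{q3,q4},{q3,q6},{q4,q6},{q5,q6},{q1,q3,q4},{q3,q4,q6}} U3={{q5},{q2,q5},{q5,q6}}
  U12={{q3},{q1,q3},{q1,q4},{q3,q4},{q3,q6},{q4,q6},{q1,q3,q4},{q3,q4,q6}} U13={{q2,q5}} U23={{q5,q6}}
C dims 3,3; δ0: rk 2, SNF 1^2
Ȟ^0 = (3 − 2) − 0 = 1, so Ȟ^0 ≅ Z
Ȟ^1 = (3 − 0) − 2 = 1, so Ȟ^1 ≅ Z
Ȟ^2 = (0 − 0) − 0 = 0, so Ȟ^2 ≅ 0

Ȟ^0(U;F) ≅ Z, Ȟ^1(U;F) ≅ Z and Ȟ^2(U;F) ≅ 0


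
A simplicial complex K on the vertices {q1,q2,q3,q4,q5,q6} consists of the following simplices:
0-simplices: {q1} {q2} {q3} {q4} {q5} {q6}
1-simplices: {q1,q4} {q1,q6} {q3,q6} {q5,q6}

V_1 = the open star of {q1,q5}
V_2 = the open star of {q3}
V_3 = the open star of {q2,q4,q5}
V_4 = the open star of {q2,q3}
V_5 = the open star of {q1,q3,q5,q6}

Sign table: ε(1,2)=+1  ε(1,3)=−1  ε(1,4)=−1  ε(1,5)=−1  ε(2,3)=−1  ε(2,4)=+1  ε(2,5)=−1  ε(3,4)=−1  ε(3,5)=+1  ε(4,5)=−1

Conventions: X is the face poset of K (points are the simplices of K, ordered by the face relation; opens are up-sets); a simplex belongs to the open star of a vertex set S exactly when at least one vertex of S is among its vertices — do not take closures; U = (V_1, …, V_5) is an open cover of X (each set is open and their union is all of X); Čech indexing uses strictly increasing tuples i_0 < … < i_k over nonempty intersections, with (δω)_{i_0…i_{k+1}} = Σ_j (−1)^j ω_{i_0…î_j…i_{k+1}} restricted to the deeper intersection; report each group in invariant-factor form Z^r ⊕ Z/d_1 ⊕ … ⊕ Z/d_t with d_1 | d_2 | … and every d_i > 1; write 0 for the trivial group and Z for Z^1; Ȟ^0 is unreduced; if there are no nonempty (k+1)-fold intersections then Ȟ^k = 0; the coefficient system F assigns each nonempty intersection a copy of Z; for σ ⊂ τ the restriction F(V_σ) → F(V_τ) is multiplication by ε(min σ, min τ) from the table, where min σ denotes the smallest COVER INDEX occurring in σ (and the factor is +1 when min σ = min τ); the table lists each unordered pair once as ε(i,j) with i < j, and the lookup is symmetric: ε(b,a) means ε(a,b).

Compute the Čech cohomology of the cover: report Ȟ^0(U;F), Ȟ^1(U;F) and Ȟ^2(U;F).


nerve of the cover:
  V1={{q1},{q5},{q1,q4},{q1,q6},{q5,q6}} V2={{q3},{q3,q6}} V3={{q2},{q4},{q5},{q1,q4},{q5,q6}} V4={{q2},{q3},{q3,q6}} V5={{q1},{q3},{q5},{q6},{q1,q4},{q1,q6},{q3,q6},{q5,q6}}
  V13={{q5},{q1,q4},{q5,q6}} V15={{q1},{q5},{q1,q4},{q1,q6},{q5,q6}} V24={{q3},{q3,q6}} V25={{q3},{q3,q6}} V34={{q2}} V35={{q5},{q1,q4},{q5,q6}} V45={{q3},{q3,q6}}
  V135={{q5},{q1,q4},{q5,q6}} V245={{q3},{q3,q6}}
C dims 5,7,2; δ0: rk 4, SNF 1^4; δ1: rk 2, SNF 1^2
Ȟ^0 = (5 − 4) − 0 = 1, so Ȟ^0 ≅ Z
Ȟ^1 = (7 − 2) − 4 = 1, so Ȟ^1 ≅ Z
Ȟ^2 = (2 − 0) − 2 = 0, so Ȟ^2 ≅ 0

Ȟ^0 = Z, Ȟ^1 = Z, Ȟ^2 = 0


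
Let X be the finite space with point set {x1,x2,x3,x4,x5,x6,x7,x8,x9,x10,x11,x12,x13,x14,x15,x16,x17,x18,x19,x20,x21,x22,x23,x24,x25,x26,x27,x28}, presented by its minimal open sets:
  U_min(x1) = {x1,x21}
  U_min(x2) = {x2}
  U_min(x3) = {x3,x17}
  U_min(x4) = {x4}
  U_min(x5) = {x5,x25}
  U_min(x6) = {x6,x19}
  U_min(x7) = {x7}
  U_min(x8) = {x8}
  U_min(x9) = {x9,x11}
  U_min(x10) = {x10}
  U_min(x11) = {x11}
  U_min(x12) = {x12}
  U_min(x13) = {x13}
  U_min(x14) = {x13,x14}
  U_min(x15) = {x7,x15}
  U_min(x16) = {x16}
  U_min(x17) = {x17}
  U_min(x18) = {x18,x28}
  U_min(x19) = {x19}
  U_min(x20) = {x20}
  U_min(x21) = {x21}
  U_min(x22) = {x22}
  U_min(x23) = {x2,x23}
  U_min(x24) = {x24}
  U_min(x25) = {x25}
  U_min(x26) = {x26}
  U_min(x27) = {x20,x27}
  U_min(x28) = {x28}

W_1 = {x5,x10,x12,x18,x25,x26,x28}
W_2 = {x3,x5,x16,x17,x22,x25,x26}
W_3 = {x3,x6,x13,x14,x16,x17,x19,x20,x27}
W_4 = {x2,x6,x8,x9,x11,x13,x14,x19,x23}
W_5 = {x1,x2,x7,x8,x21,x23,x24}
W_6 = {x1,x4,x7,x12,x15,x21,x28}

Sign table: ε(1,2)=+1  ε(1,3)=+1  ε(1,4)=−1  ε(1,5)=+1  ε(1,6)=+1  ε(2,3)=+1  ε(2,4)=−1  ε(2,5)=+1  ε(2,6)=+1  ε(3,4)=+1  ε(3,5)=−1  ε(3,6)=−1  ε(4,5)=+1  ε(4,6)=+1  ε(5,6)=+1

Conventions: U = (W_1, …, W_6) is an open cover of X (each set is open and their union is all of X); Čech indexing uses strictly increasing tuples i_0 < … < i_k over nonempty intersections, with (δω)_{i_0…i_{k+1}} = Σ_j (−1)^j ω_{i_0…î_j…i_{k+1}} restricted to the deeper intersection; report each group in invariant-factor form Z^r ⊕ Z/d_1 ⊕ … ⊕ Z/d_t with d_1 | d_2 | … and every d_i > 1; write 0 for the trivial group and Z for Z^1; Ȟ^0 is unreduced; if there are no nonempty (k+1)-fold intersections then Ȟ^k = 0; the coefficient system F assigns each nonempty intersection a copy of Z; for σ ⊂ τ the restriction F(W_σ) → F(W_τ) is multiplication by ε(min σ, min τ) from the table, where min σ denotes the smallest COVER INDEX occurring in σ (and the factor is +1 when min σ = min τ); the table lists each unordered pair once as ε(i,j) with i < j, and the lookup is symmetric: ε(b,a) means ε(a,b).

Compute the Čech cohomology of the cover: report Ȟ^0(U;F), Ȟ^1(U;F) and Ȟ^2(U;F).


Ȟ^0(U;F) ≅ Z, Ȟ^1(U;F) ≅ Z, Ȟ^2(U;F) ≅ 0

cover nerve:
  W12={x5,x25,x26} W16={x12,x28} W23={x3,x16,x17} W34={x6,x13,x14,x19} W45={x2,x8,x23} W56={x1,x7,x21}
C dims 6,6; δ0: rk 5, SNF 1^5
Ȟ^0: (6−5)−0=1 ⇒ Z
Ȟ^1: (6−0)−5=1 ⇒ Z
Ȟ^2: (0−0)−0=0 ⇒ 0


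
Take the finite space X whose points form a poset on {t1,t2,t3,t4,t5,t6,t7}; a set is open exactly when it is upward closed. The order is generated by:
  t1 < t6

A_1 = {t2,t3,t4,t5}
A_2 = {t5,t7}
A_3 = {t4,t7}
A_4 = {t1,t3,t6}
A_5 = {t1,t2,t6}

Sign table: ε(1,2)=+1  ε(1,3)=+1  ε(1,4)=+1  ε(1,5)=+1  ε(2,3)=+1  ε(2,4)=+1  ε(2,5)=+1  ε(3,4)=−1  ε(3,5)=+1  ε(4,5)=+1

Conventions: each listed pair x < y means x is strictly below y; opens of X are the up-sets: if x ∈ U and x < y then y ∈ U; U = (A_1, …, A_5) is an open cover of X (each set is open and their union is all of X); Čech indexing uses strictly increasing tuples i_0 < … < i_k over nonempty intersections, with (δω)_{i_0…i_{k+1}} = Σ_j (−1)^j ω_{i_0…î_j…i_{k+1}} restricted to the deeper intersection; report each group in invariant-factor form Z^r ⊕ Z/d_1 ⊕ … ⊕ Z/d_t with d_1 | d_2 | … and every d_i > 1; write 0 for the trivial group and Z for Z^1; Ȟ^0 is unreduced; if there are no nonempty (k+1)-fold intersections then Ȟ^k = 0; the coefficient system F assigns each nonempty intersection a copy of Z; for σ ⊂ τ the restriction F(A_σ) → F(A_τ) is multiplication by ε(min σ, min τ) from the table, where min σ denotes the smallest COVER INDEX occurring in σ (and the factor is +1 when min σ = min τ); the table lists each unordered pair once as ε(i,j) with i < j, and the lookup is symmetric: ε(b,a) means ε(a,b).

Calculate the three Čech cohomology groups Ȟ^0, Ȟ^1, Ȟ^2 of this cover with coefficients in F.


Ȟ^0(U;F) ≅ Z; Ȟ^1(U;F) ≅ Z^2; Ȟ^2(U;F) ≅ 0

nerve simplices:
  A12={t5} A13={t4} A14={t3} A15={t2} A23={t7} A45={t1,t6}
C dims 5,6; δ0: rk 4, SNF 1^4
degree 0: 5−4−0 = 1 → Ȟ^0 ≅ Z
degree 1: 6−0−4 = 2 → Ȟ^1 ≅ Z^2
degree 2: 0−0−0 = 0 → Ȟ^2 ≅ 0


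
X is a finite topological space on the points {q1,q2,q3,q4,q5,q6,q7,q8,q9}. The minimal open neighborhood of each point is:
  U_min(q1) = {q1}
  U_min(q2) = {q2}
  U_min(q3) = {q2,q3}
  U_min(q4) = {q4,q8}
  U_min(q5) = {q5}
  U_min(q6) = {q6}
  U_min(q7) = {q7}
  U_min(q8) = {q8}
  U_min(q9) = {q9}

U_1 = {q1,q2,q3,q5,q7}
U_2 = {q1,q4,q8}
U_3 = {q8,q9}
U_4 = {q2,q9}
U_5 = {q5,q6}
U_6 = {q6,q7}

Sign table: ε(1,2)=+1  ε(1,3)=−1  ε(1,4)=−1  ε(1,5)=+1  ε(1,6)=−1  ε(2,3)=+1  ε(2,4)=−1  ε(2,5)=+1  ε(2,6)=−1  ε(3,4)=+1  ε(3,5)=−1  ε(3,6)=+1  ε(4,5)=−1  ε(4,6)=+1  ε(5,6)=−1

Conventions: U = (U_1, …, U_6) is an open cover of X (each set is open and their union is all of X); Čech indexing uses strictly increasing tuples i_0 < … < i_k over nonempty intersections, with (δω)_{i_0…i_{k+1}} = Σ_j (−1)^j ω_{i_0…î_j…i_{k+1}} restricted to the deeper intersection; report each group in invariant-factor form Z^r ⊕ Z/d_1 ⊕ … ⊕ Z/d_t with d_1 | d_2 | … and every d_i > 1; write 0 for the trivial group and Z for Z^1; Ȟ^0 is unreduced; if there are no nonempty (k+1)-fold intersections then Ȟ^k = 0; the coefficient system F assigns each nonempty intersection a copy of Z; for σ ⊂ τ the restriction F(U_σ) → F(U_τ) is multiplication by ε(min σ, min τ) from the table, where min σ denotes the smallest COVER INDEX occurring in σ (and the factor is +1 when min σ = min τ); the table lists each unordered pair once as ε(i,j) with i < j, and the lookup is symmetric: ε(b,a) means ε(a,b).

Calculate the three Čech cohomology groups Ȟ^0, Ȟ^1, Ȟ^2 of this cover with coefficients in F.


Ȟ^0 ≅ 0, Ȟ^1 ≅ Z ⊕ Z/2 and Ȟ^2 ≅ 0

nonempty overlaps:
  U12={q1} U14={q2} U15={q5} U16={q7} U23={q8} U34={q9} U56={q6}
C dims 6,7; δ0: rk 6, SNF 1^5·2
degree 0: 6−6−0 = 0 → Ȟ^0 ≅ 0
degree 1: 7−0−6 = 1 plus torsion [2] → Ȟ^1 ≅ Z ⊕ Z/2
degree 2: 0−0−0 = 0 → Ȟ^2 ≅ 0


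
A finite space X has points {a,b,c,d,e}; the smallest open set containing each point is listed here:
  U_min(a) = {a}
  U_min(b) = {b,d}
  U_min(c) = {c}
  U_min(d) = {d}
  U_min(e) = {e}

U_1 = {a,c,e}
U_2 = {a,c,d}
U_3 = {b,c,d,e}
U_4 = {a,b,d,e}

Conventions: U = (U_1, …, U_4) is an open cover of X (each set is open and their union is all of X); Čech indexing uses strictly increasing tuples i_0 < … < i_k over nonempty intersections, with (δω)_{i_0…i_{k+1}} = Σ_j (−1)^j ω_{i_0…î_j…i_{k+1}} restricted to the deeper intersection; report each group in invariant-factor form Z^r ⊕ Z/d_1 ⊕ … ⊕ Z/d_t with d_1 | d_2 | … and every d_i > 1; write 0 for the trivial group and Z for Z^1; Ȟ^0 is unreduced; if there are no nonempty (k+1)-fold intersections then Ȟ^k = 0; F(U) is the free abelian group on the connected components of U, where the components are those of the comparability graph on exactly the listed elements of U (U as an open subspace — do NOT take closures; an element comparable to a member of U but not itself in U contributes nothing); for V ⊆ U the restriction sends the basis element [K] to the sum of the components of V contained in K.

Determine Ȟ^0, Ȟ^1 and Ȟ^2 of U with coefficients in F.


Ȟ^0(U;F) ≅ Z^4; Ȟ^1(U;F) ≅ 0; Ȟ^2(U;F) ≅ 0

cover nerve:
  U12={a,c} U13={c,e} U14={a,e} U23={c,d} U24={a,d} U34={b,d,e}
  U123={c} U124={a} U134={e} U234={d}
components per intersection:
  U1: {a} {c} {e}
  U2: {a} {c} {d}
  U3: {b,d} {c} {e}
  U4: {a} {b,d} {e}
  U12: {a} {c}
  U13: {c} {e}
  U14: {a} {e}
  U23: {c} {d}
  U24: {a} {d}
  U34: {b,d} {e}
  U123: {c}
  U124: {a}
  U134: {e}
  U234: {d}
C dims 12,12,4; δ0: rk 8, SNF 1^8; δ1: rk 4, SNF 1^4
Ȟ^0: (12−8)−0=4 ⇒ Z^4
Ȟ^1: (12−4)−8=0 ⇒ 0
Ȟ^2: (4−0)−4=0 ⇒ 0
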